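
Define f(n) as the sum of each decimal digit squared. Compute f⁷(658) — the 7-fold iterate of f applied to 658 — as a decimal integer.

37

658 → 6² + 5² + 8² = 36 + 25 + 64 = 125
125 → 1² + 2² + 5² = 1 + 4 + 25 = 30
30 → 3² + 0² = 9 + 0 = 9
9 → 9² = 81
81 → 8² + 1² = 64 + 1 = 65
65 → 6² + 5² = 36 + 25 = 61
61 → 6² + 1² = 36 + 1 = 37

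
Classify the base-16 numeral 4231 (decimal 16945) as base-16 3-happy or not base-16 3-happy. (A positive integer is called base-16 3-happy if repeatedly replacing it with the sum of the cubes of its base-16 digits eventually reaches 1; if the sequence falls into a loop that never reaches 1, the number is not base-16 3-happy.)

16945 = (4,2,3,1)_16 → 4³ + 2³ + 3³ + 1³ = 100
100 = (6,4)_16 → 6³ + 4³ = 280
280 = (1,1,8)_16 → 1³ + 1³ + 8³ = 514
514 = (2,0,2)_16 → 2³ + 0³ + 2³ = 16
16 = (1,0)_16 → 1³ + 0³ = 1  — reached 1.

base-16 3-happy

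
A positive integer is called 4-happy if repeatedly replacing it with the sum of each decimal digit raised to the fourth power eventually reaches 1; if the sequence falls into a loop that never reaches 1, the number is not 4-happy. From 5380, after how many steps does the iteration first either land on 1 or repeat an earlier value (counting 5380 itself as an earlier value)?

5380 → 5⁴ + 3⁴ + 8⁴ + 0⁴ = 4802
4802 → 4⁴ + 8⁴ + 0⁴ + 2⁴ = 4368
4368 → 4⁴ + 3⁴ + 6⁴ + 8⁴ = 5729
5729 → 5⁴ + 7⁴ + 2⁴ + 9⁴ = 9603
9603 → 9⁴ + 6⁴ + 0⁴ + 3⁴ = 7938
7938 → 7⁴ + 9⁴ + 3⁴ + 8⁴ = 13139
13139 → 1⁴ + 3⁴ + 1⁴ + 3⁴ + 9⁴ = 6725
6725 → 6⁴ + 7⁴ + 2⁴ + 5⁴ = 4338
4338 → 4⁴ + 3⁴ + 3⁴ + 8⁴ = 4514
4514 → 4⁴ + 5⁴ + 1⁴ + 4⁴ = 1138
1138 → 1⁴ + 1⁴ + 3⁴ + 8⁴ = 4179
4179 → 4⁴ + 1⁴ + 7⁴ + 9⁴ = 9219
9219 → 9⁴ + 2⁴ + 1⁴ + 9⁴ = 13139  — 13139 repeats.
That took 13 steps.

13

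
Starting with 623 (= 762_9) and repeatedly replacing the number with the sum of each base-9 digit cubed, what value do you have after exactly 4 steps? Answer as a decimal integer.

513

623 = (7,6,2)_9 → 7³ + 6³ + 2³ = 343 + 216 + 8 = 567
567 = (7,0,0)_9 → 7³ + 0³ + 0³ = 343 + 0 + 0 = 343
343 = (4,2,1)_9 → 4³ + 2³ + 1³ = 64 + 8 + 1 = 73
73 = (8,1)_9 → 8³ + 1³ = 512 + 1 = 513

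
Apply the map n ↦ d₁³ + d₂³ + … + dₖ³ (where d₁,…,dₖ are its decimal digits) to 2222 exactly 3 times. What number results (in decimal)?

2222 → 2³ + 2³ + 2³ + 2³ = 8 + 8 + 8 + 8 = 32
32 → 3³ + 2³ = 27 + 8 = 35
35 → 3³ + 5³ = 27 + 125 = 152

152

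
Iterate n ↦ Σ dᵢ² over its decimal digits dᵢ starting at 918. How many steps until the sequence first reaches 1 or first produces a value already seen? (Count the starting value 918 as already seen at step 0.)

918 → 9² + 1² + 8² = 146
146 → 1² + 4² + 6² = 53
53 → 5² + 3² = 34
34 → 3² + 4² = 25
25 → 2² + 5² = 29
29 → 2² + 9² = 85
85 → 8² + 5² = 89
89 → 8² + 9² = 145
145 → 1² + 4² + 5² = 42
42 → 4² + 2² = 20
20 → 2² + 0² = 4
4 → 4² = 16
16 → 1² + 6² = 37
37 → 3² + 7² = 58
58 → 5² + 8² = 89  — 89 repeats.
That took 15 steps.

15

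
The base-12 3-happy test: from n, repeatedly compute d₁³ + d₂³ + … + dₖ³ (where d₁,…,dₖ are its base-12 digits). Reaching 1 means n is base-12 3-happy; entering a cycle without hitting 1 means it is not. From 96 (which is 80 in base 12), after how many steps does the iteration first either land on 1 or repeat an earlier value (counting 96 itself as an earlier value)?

96 = (8,0)_12 → 512
512 = (3,6,8)_12 → 755
755 = (5,2,11)_12 → 1464
1464 = (10,2,0)_12 → 1008
1008 = (7,0,0)_12 → 343
343 = (2,4,7)_12 → 415
415 = (2,10,7)_12 → 1351
1351 = (9,4,7)_12 → 1136
1136 = (7,10,8)_12 → 1855
1855 = (1,0,10,7)_12 → 1344
1344 = (9,4,0)_12 → 793
793 = (5,6,1)_12 → 342
342 = (2,4,6)_12 → 288
288 = (2,0,0)_12 → 8
8 = (8)_12 → 512  — 512 repeats.
That took 15 steps.

15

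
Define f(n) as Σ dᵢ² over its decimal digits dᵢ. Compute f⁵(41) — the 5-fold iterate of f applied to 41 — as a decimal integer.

85

41 → 17
17 → 50
50 → 25
25 → 29
29 → 85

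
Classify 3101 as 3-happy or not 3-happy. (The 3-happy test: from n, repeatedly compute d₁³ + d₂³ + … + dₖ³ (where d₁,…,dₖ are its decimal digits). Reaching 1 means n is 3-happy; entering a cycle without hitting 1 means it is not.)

3101 → 3³ + 1³ + 0³ + 1³ = 27 + 1 + 0 + 1 = 29
29 → 2³ + 9³ = 8 + 729 = 737
737 → 7³ + 3³ + 7³ = 343 + 27 + 343 = 713
713 → 7³ + 1³ + 3³ = 343 + 1 + 27 = 371
371 → 3³ + 7³ + 1³ = 27 + 343 + 1 = 371  — 371 already seen; the sequence cycles without reaching 1.

not 3-happy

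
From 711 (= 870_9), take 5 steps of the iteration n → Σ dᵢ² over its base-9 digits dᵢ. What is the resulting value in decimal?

711 = (8,7,0)_9 → 8² + 7² + 0² = 64 + 49 + 0 = 113
113 = (1,3,5)_9 → 1² + 3² + 5² = 1 + 9 + 25 = 35
35 = (3,8)_9 → 3² + 8² = 9 + 64 = 73
73 = (8,1)_9 → 8² + 1² = 64 + 1 = 65
65 = (7,2)_9 → 7² + 2² = 49 + 4 = 53

53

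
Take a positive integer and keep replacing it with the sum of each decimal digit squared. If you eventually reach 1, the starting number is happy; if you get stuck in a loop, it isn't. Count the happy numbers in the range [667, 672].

1

667: 667 → 121 → 6 → 36 → 45 → 41 → 17 → 50 → 25 → 29 → 85 → 89 → 145 → 42 → 20 → 4 → 16 → 37 → 58 → 89  — not happy
668: 668 → 136 → 46 → 52 → 29 → 85 → 89 → 145 → 42 → 20 → 4 → 16 → 37 → 58 → 89  — not happy
669: 669 → 153 → 35 → 34 → 25 → 29 → 85 → 89 → 145 → 42 → 20 → 4 → 16 → 37 → 58 → 89  — not happy
670: 670 → 85 → 89 → 145 → 42 → 20 → 4 → 16 → 37 → 58 → 89  — not happy
671: 671 → 86 → 100 → 1  — happy
672: 672 → 89 → 145 → 42 → 20 → 4 → 16 → 37 → 58 → 89  — not happy
happy: 671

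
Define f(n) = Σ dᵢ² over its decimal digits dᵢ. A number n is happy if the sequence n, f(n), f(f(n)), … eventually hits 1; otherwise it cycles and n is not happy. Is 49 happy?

49 → 4² + 9² = 16 + 81 = 97
97 → 9² + 7² = 81 + 49 = 130
130 → 1² + 3² + 0² = 1 + 9 + 0 = 10
10 → 1² + 0² = 1 + 0 = 1  — reached 1.

happy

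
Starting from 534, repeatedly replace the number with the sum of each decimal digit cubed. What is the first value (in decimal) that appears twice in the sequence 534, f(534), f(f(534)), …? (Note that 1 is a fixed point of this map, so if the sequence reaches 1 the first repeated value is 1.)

153

534 → 216
216 → 225
225 → 141
141 → 66
66 → 432
432 → 99
99 → 1458
1458 → 702
702 → 351
351 → 153
153 → 153  — 153 already appeared earlier.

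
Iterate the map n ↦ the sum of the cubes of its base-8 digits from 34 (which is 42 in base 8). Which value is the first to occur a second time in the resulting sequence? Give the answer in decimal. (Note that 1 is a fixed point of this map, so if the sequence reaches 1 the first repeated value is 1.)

1

34 = (4,2)_8 → 4³ + 2³ = 72
72 = (1,1,0)_8 → 1³ + 1³ + 0³ = 2
2 = (2)_8 → 2³ = 8
8 = (1,0)_8 → 1³ + 0³ = 1  — reached the fixed point 1.
1 → 1, so 1 is the first repeated value.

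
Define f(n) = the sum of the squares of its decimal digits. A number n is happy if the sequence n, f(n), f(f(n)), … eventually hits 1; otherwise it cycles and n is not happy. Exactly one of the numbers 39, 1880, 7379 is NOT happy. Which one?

39: 39 → 90 → 81 → 65 → 61 → 37 → 58 → 89 → 145 → 42 → 20 → 4 → 16 → 37  — repeats 37 (not happy)
1880: 1880 → 129 → 86 → 100 → 1  — reaches 1 (happy)
7379: 7379 → 188 → 129 → 86 → 100 → 1  — reaches 1 (happy)

39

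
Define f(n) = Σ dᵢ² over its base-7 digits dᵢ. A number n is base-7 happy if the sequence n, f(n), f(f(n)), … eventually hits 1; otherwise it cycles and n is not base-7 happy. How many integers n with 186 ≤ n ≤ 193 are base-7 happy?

186: 186 → 50 → 2 → 4 → 16 → 8 → 2  (repeats 2)
187: 187 → 59 → 11 → 17 → 13 → 37 → 29 → 17  (repeats 17)
188: 188 → 70 → 10 → 10  (repeats 10)
189: 189 → 45 → 45  (repeats 45)
190: 190 → 46 → 52 → 10 → 10  (repeats 10)
191: 191 → 49 → 1  (reaches 1)
192: 192 → 54 → 26 → 34 → 52 → 10 → 10  (repeats 10)
193: 193 → 61 → 27 → 45 → 45  (repeats 45)
base-7 happy: 191

1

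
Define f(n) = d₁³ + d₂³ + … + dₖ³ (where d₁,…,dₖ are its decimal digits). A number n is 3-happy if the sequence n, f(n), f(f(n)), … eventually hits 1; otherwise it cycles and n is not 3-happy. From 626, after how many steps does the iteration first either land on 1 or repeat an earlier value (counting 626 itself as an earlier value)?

626 → 440
440 → 128
128 → 521
521 → 134
134 → 92
92 → 737
737 → 713
713 → 371
371 → 371  — 371 repeats.
That took 9 steps.

9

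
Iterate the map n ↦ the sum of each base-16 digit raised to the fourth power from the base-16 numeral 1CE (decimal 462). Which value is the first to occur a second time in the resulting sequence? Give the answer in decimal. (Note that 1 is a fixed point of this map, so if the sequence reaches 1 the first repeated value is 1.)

462 = (1,12,14)_16 → 1⁴ + 12⁴ + 14⁴ = 59153
59153 = (14,7,1,1)_16 → 14⁴ + 7⁴ + 1⁴ + 1⁴ = 40819
40819 = (9,15,7,3)_16 → 9⁴ + 15⁴ + 7⁴ + 3⁴ = 59668
59668 = (14,9,1,4)_16 → 14⁴ + 9⁴ + 1⁴ + 4⁴ = 45234
45234 = (11,0,11,2)_16 → 11⁴ + 0⁴ + 11⁴ + 2⁴ = 29298
29298 = (7,2,7,2)_16 → 7⁴ + 2⁴ + 7⁴ + 2⁴ = 4834
4834 = (1,2,14,2)_16 → 1⁴ + 2⁴ + 14⁴ + 2⁴ = 38449
38449 = (9,6,3,1)_16 → 9⁴ + 6⁴ + 3⁴ + 1⁴ = 7939
7939 = (1,15,0,3)_16 → 1⁴ + 15⁴ + 0⁴ + 3⁴ = 50707
50707 = (12,6,1,3)_16 → 12⁴ + 6⁴ + 1⁴ + 3⁴ = 22114
22114 = (5,6,6,2)_16 → 5⁴ + 6⁴ + 6⁴ + 2⁴ = 3233
3233 = (12,10,1)_16 → 12⁴ + 10⁴ + 1⁴ = 30737
30737 = (7,8,1,1)_16 → 7⁴ + 8⁴ + 1⁴ + 1⁴ = 6499
6499 = (1,9,6,3)_16 → 1⁴ + 9⁴ + 6⁴ + 3⁴ = 7939  — 7939 already appeared earlier.

7939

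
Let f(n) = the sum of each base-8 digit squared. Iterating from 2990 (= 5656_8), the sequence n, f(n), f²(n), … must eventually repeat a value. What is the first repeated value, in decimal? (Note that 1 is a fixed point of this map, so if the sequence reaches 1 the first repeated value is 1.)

2990 = (5,6,5,6)_8 → 5² + 6² + 5² + 6² = 25 + 36 + 25 + 36 = 122
122 = (1,7,2)_8 → 1² + 7² + 2² = 1 + 49 + 4 = 54
54 = (6,6)_8 → 6² + 6² = 36 + 36 = 72
72 = (1,1,0)_8 → 1² + 1² + 0² = 1 + 1 + 0 = 2
2 = (2)_8 → 2² = 4
4 = (4)_8 → 4² = 16
16 = (2,0)_8 → 2² + 0² = 4 + 0 = 4  — 4 already appeared earlier.

4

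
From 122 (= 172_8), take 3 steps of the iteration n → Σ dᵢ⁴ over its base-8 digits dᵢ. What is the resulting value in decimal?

289

122 = (1,7,2)_8 → 2418
2418 = (4,5,6,2)_8 → 2193
2193 = (4,2,2,1)_8 → 289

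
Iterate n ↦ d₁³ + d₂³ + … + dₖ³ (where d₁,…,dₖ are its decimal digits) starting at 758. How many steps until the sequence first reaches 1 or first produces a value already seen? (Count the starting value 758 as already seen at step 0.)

758 → 7³ + 5³ + 8³ = 343 + 125 + 512 = 980
980 → 9³ + 8³ + 0³ = 729 + 512 + 0 = 1241
1241 → 1³ + 2³ + 4³ + 1³ = 1 + 8 + 64 + 1 = 74
74 → 7³ + 4³ = 343 + 64 = 407
407 → 4³ + 0³ + 7³ = 64 + 0 + 343 = 407  — 407 repeats.
That took 5 steps.

5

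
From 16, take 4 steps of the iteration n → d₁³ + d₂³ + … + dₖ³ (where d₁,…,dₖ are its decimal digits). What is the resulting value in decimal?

217

16 → 1³ + 6³ = 217
217 → 2³ + 1³ + 7³ = 352
352 → 3³ + 5³ + 2³ = 160
160 → 1³ + 6³ + 0³ = 217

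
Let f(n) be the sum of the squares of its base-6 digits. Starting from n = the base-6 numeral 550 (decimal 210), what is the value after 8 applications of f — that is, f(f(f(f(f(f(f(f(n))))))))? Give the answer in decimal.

20

210 = (5,5,0)_6 → 5² + 5² + 0² = 25 + 25 + 0 = 50
50 = (1,2,2)_6 → 1² + 2² + 2² = 1 + 4 + 4 = 9
9 = (1,3)_6 → 1² + 3² = 1 + 9 = 10
10 = (1,4)_6 → 1² + 4² = 1 + 16 = 17
17 = (2,5)_6 → 2² + 5² = 4 + 25 = 29
29 = (4,5)_6 → 4² + 5² = 16 + 25 = 41
41 = (1,0,5)_6 → 1² + 0² + 5² = 1 + 0 + 25 = 26
26 = (4,2)_6 → 4² + 2² = 16 + 4 = 20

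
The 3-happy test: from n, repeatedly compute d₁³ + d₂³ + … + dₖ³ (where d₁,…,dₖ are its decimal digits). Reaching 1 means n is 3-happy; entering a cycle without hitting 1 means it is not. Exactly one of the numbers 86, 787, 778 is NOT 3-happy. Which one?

86: 86 → 728 → 863 → 755 → 593 → 881 → 1025 → 134 → 92 → 737 → 713 → 371 → 371  — repeats 371 (not 3-happy)
787: 787 → 1198 → 1243 → 100 → 1  — reaches 1 (3-happy)
778: 778 → 1198 → 1243 → 100 → 1  — reaches 1 (3-happy)

86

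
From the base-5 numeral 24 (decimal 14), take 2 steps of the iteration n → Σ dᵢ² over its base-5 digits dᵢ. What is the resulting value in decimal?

16

14 = (2,4)_5 → 2² + 4² = 4 + 16 = 20
20 = (4,0)_5 → 4² + 0² = 16 + 0 = 16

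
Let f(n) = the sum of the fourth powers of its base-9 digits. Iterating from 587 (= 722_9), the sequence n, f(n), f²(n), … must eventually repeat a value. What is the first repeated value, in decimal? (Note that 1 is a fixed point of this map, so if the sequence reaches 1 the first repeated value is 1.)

1

587 = (7,2,2)_9 → 2433
2433 = (3,3,0,3)_9 → 243
243 = (3,0,0)_9 → 81
81 = (1,0,0)_9 → 1  — reached the fixed point 1.
1 → 1, so 1 is the first repeated value.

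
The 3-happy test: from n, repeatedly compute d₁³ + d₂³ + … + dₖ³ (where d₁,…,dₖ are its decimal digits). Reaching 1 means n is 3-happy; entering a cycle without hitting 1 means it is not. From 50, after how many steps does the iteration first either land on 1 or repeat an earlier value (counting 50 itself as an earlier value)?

7

50 → 5³ + 0³ = 125 + 0 = 125
125 → 1³ + 2³ + 5³ = 1 + 8 + 125 = 134
134 → 1³ + 3³ + 4³ = 1 + 27 + 64 = 92
92 → 9³ + 2³ = 729 + 8 = 737
737 → 7³ + 3³ + 7³ = 343 + 27 + 343 = 713
713 → 7³ + 1³ + 3³ = 343 + 1 + 27 = 371
371 → 3³ + 7³ + 1³ = 27 + 343 + 1 = 371  — 371 repeats.
That took 7 steps.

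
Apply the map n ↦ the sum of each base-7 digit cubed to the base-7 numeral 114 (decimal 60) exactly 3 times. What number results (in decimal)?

60 = (1,1,4)_7 → 66
66 = (1,2,3)_7 → 36
36 = (5,1)_7 → 126

126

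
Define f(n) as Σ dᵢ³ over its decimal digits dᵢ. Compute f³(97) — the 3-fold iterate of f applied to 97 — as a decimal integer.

160

97 → 1072
1072 → 352
352 → 160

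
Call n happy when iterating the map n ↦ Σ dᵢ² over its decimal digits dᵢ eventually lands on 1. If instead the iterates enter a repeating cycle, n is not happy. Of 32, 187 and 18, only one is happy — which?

32: 32 → 13 → 10 → 1  — reaches 1 (happy)
187: 187 → 114 → 18 → 65 → 61 → 37 → 58 → 89 → 145 → 42 → 20 → 4 → 16 → 37  — repeats 37 (not happy)
18: 18 → 65 → 61 → 37 → 58 → 89 → 145 → 42 → 20 → 4 → 16 → 37  — repeats 37 (not happy)

32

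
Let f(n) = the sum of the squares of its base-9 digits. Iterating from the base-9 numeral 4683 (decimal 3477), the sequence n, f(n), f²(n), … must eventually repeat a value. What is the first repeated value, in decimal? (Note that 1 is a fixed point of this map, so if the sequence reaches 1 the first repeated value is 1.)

3477 = (4,6,8,3)_9 → 4² + 6² + 8² + 3² = 16 + 36 + 64 + 9 = 125
125 = (1,4,8)_9 → 1² + 4² + 8² = 1 + 16 + 64 = 81
81 = (1,0,0)_9 → 1² + 0² + 0² = 1 + 0 + 0 = 1  — reached the fixed point 1.
1 → 1, so 1 is the first repeated value.

1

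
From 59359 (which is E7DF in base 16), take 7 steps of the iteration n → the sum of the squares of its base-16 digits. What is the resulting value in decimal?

59359 = (14,7,13,15)_16 → 14² + 7² + 13² + 15² = 639
639 = (2,7,15)_16 → 2² + 7² + 15² = 278
278 = (1,1,6)_16 → 1² + 1² + 6² = 38
38 = (2,6)_16 → 2² + 6² = 40
40 = (2,8)_16 → 2² + 8² = 68
68 = (4,4)_16 → 4² + 4² = 32
32 = (2,0)_16 → 2² + 0² = 4

4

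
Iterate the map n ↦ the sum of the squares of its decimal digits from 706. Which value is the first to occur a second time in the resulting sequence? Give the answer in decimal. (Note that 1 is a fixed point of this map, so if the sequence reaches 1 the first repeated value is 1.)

706 → 7² + 0² + 6² = 85
85 → 8² + 5² = 89
89 → 8² + 9² = 145
145 → 1² + 4² + 5² = 42
42 → 4² + 2² = 20
20 → 2² + 0² = 4
4 → 4² = 16
16 → 1² + 6² = 37
37 → 3² + 7² = 58
58 → 5² + 8² = 89  — 89 already appeared earlier.

89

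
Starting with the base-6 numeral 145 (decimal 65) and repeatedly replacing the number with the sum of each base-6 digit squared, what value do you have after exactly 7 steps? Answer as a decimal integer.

65 = (1,4,5)_6 → 1² + 4² + 5² = 1 + 16 + 25 = 42
42 = (1,1,0)_6 → 1² + 1² + 0² = 1 + 1 + 0 = 2
2 = (2)_6 → 2² = 4
4 = (4)_6 → 4² = 16
16 = (2,4)_6 → 2² + 4² = 4 + 16 = 20
20 = (3,2)_6 → 3² + 2² = 9 + 4 = 13
13 = (2,1)_6 → 2² + 1² = 4 + 1 = 5

5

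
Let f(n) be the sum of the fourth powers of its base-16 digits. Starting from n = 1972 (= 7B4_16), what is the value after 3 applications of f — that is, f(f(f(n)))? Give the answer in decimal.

1972 = (7,11,4)_16 → 7⁴ + 11⁴ + 4⁴ = 2401 + 14641 + 256 = 17298
17298 = (4,3,9,2)_16 → 4⁴ + 3⁴ + 9⁴ + 2⁴ = 256 + 81 + 6561 + 16 = 6914
6914 = (1,11,0,2)_16 → 1⁴ + 11⁴ + 0⁴ + 2⁴ = 1 + 14641 + 0 + 16 = 14658

14658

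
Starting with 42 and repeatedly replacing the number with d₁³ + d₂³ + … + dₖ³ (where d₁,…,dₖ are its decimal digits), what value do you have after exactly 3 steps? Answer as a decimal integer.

42 → 4³ + 2³ = 64 + 8 = 72
72 → 7³ + 2³ = 343 + 8 = 351
351 → 3³ + 5³ + 1³ = 27 + 125 + 1 = 153

153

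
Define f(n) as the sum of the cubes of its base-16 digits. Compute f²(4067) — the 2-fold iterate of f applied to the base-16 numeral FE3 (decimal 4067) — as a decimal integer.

521

4067 = (15,14,3)_16 → 6146
6146 = (1,8,0,2)_16 → 521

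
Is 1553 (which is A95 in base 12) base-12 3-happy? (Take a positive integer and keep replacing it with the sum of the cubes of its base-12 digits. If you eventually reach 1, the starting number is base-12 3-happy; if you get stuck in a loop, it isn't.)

1553 = (10,9,5)_12 → 10³ + 9³ + 5³ = 1000 + 729 + 125 = 1854
1854 = (1,0,10,6)_12 → 1³ + 0³ + 10³ + 6³ = 1 + 0 + 1000 + 216 = 1217
1217 = (8,5,5)_12 → 8³ + 5³ + 5³ = 512 + 125 + 125 = 762
762 = (5,3,6)_12 → 5³ + 3³ + 6³ = 125 + 27 + 216 = 368
368 = (2,6,8)_12 → 2³ + 6³ + 8³ = 8 + 216 + 512 = 736
736 = (5,1,4)_12 → 5³ + 1³ + 4³ = 125 + 1 + 64 = 190
190 = (1,3,10)_12 → 1³ + 3³ + 10³ = 1 + 27 + 1000 = 1028
1028 = (7,1,8)_12 → 7³ + 1³ + 8³ = 343 + 1 + 512 = 856
856 = (5,11,4)_12 → 5³ + 11³ + 4³ = 125 + 1331 + 64 = 1520
1520 = (10,6,8)_12 → 10³ + 6³ + 8³ = 1000 + 216 + 512 = 1728
1728 = (1,0,0,0)_12 → 1³ + 0³ + 0³ + 0³ = 1 + 0 + 0 + 0 = 1  — reached 1.

base-12 3-happy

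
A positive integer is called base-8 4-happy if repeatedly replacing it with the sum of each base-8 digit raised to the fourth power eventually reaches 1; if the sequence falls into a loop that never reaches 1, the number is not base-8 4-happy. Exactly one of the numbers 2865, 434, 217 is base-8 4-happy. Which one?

2865

2865: 2865 → 2178 → 288 → 512 → 1  — reaches 1 (base-8 4-happy)
434: 434 → 2608 → 1921 → 1378 → 913 → 1314 → 544 → 257 → 257  — repeats 257 (not base-8 4-happy)
217: 217 → 163 → 353 → 882 → 1938 → 1409 → 1313 → 529 → 18 → 32 → 256 → 256  — repeats 256 (not base-8 4-happy)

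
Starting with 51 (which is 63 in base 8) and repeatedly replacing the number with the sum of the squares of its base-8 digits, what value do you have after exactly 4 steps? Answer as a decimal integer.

51 = (6,3)_8 → 6² + 3² = 45
45 = (5,5)_8 → 5² + 5² = 50
50 = (6,2)_8 → 6² + 2² = 40
40 = (5,0)_8 → 5² + 0² = 25

25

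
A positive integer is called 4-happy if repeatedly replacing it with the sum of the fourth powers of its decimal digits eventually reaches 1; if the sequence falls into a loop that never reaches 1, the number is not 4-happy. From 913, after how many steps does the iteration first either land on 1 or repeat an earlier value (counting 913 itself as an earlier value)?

913 → 9⁴ + 1⁴ + 3⁴ = 6561 + 1 + 81 = 6643
6643 → 6⁴ + 6⁴ + 4⁴ + 3⁴ = 1296 + 1296 + 256 + 81 = 2929
2929 → 2⁴ + 9⁴ + 2⁴ + 9⁴ = 16 + 6561 + 16 + 6561 = 13154
13154 → 1⁴ + 3⁴ + 1⁴ + 5⁴ + 4⁴ = 1 + 81 + 1 + 625 + 256 = 964
964 → 9⁴ + 6⁴ + 4⁴ = 6561 + 1296 + 256 = 8113
8113 → 8⁴ + 1⁴ + 1⁴ + 3⁴ = 4096 + 1 + 1 + 81 = 4179
4179 → 4⁴ + 1⁴ + 7⁴ + 9⁴ = 256 + 1 + 2401 + 6561 = 9219
9219 → 9⁴ + 2⁴ + 1⁴ + 9⁴ = 6561 + 16 + 1 + 6561 = 13139
13139 → 1⁴ + 3⁴ + 1⁴ + 3⁴ + 9⁴ = 1 + 81 + 1 + 81 + 6561 = 6725
6725 → 6⁴ + 7⁴ + 2⁴ + 5⁴ = 1296 + 2401 + 16 + 625 = 4338
4338 → 4⁴ + 3⁴ + 3⁴ + 8⁴ = 256 + 81 + 81 + 4096 = 4514
4514 → 4⁴ + 5⁴ + 1⁴ + 4⁴ = 256 + 625 + 1 + 256 = 1138
1138 → 1⁴ + 1⁴ + 3⁴ + 8⁴ = 1 + 1 + 81 + 4096 = 4179  — 4179 repeats.
That took 13 steps.

13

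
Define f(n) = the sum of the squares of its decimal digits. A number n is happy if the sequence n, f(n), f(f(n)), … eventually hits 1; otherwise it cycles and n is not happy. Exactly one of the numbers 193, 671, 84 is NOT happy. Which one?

84

193: 193 → 91 → 82 → 68 → 100 → 1  — reaches 1 (happy)
671: 671 → 86 → 100 → 1  — reaches 1 (happy)
84: 84 → 80 → 64 → 52 → 29 → 85 → 89 → 145 → 42 → 20 → 4 → 16 → 37 → 58 → 89  — repeats 89 (not happy)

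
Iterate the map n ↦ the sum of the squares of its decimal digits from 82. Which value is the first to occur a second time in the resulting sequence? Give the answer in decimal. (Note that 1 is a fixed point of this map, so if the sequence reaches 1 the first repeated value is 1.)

82 → 8² + 2² = 68
68 → 6² + 8² = 100
100 → 1² + 0² + 0² = 1  — reached the fixed point 1.
1 → 1, so 1 is the first repeated value.

1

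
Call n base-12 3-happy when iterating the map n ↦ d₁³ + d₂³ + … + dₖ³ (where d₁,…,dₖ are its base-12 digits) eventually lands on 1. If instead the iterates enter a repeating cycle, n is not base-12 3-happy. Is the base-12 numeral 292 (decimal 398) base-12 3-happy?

base-12 3-happy

398 = (2,9,2)_12 → 2³ + 9³ + 2³ = 745
745 = (5,2,1)_12 → 5³ + 2³ + 1³ = 134
134 = (11,2)_12 → 11³ + 2³ = 1339
1339 = (9,3,7)_12 → 9³ + 3³ + 7³ = 1099
1099 = (7,7,7)_12 → 7³ + 7³ + 7³ = 1029
1029 = (7,1,9)_12 → 7³ + 1³ + 9³ = 1073
1073 = (7,5,5)_12 → 7³ + 5³ + 5³ = 593
593 = (4,1,5)_12 → 4³ + 1³ + 5³ = 190
190 = (1,3,10)_12 → 1³ + 3³ + 10³ = 1028
1028 = (7,1,8)_12 → 7³ + 1³ + 8³ = 856
856 = (5,11,4)_12 → 5³ + 11³ + 4³ = 1520
1520 = (10,6,8)_12 → 10³ + 6³ + 8³ = 1728
1728 = (1,0,0,0)_12 → 1³ + 0³ + 0³ + 0³ = 1  — reached 1.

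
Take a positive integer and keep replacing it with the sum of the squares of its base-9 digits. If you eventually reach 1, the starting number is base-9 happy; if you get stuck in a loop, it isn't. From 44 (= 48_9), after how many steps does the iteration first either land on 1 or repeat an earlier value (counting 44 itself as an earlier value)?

8

44 = (4,8)_9 → 4² + 8² = 16 + 64 = 80
80 = (8,8)_9 → 8² + 8² = 64 + 64 = 128
128 = (1,5,2)_9 → 1² + 5² + 2² = 1 + 25 + 4 = 30
30 = (3,3)_9 → 3² + 3² = 9 + 9 = 18
18 = (2,0)_9 → 2² + 0² = 4 + 0 = 4
4 = (4)_9 → 4² = 16
16 = (1,7)_9 → 1² + 7² = 1 + 49 = 50
50 = (5,5)_9 → 5² + 5² = 25 + 25 = 50  — 50 repeats.
That took 8 steps.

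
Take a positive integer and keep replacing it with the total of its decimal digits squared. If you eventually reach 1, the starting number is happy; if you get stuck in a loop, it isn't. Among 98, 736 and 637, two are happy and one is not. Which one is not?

98

98: 98 → 145 → 42 → 20 → 4 → 16 → 37 → 58 → 89 → 145  — repeats 145 (not happy)
736: 736 → 94 → 97 → 130 → 10 → 1  — reaches 1 (happy)
637: 637 → 94 → 97 → 130 → 10 → 1  — reaches 1 (happy)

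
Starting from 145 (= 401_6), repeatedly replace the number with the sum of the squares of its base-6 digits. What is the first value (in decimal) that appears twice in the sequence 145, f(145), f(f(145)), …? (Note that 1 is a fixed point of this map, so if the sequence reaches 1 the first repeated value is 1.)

17

145 = (4,0,1)_6 → 4² + 0² + 1² = 17
17 = (2,5)_6 → 2² + 5² = 29
29 = (4,5)_6 → 4² + 5² = 41
41 = (1,0,5)_6 → 1² + 0² + 5² = 26
26 = (4,2)_6 → 4² + 2² = 20
20 = (3,2)_6 → 3² + 2² = 13
13 = (2,1)_6 → 2² + 1² = 5
5 = (5)_6 → 5² = 25
25 = (4,1)_6 → 4² + 1² = 17  — 17 already appeared earlier.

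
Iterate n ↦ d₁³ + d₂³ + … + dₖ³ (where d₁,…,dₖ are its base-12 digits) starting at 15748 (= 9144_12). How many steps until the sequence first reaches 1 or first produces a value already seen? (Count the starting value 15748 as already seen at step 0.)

15748 = (9,1,4,4)_12 → 9³ + 1³ + 4³ + 4³ = 729 + 1 + 64 + 64 = 858
858 = (5,11,6)_12 → 5³ + 11³ + 6³ = 125 + 1331 + 216 = 1672
1672 = (11,7,4)_12 → 11³ + 7³ + 4³ = 1331 + 343 + 64 = 1738
1738 = (1,0,0,10)_12 → 1³ + 0³ + 0³ + 10³ = 1 + 0 + 0 + 1000 = 1001
1001 = (6,11,5)_12 → 6³ + 11³ + 5³ = 216 + 1331 + 125 = 1672  — 1672 repeats.
That took 5 steps.

5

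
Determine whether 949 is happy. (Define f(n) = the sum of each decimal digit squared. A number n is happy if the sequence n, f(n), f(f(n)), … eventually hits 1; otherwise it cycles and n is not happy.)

949 → 9² + 4² + 9² = 178
178 → 1² + 7² + 8² = 114
114 → 1² + 1² + 4² = 18
18 → 1² + 8² = 65
65 → 6² + 5² = 61
61 → 6² + 1² = 37
37 → 3² + 7² = 58
58 → 5² + 8² = 89
89 → 8² + 9² = 145
145 → 1² + 4² + 5² = 42
42 → 4² + 2² = 20
20 → 2² + 0² = 4
4 → 4² = 16
16 → 1² + 6² = 37  — 37 already seen; the sequence cycles without reaching 1.

not happy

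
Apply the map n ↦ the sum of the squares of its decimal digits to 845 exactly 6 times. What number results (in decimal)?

58

845 → 8² + 4² + 5² = 64 + 16 + 25 = 105
105 → 1² + 0² + 5² = 1 + 0 + 25 = 26
26 → 2² + 6² = 4 + 36 = 40
40 → 4² + 0² = 16 + 0 = 16
16 → 1² + 6² = 1 + 36 = 37
37 → 3² + 7² = 9 + 49 = 58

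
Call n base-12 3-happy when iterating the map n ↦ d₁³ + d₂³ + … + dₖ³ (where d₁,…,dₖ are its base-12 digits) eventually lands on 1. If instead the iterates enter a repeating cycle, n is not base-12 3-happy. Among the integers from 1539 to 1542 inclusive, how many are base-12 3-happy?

1539: 1539 → 1539  — not base-12 3-happy
1540: 1540 → 1576 → 2395 → 751 → 476 → 566 → 1366 → 1854 → 1217 → 762 → 368 → 736 → 190 → 1028 → 856 → 1520 → 1728 → 1  — base-12 3-happy
1541: 1541 → 1637 → 1520 → 1728 → 1  — base-12 3-happy
1542: 1542 → 1728 → 1  — base-12 3-happy
base-12 3-happy: 1540, 1541, 1542

3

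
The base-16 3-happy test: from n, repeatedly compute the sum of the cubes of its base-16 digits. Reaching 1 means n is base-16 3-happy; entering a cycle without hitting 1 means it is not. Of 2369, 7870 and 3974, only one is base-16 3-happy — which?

7870

2369: 2369 → 794 → 1028 → 128 → 512 → 8 → 512  — repeats 512 (not base-16 3-happy)
7870: 7870 → 6820 → 2065 → 514 → 16 → 1  — reaches 1 (base-16 3-happy)
3974: 3974 → 4103 → 344 → 638 → 3095 → 2072 → 1025 → 65 → 65  — repeats 65 (not base-16 3-happy)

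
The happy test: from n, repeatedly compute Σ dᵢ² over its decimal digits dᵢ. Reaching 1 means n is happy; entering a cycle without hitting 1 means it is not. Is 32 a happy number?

32 → 3² + 2² = 13
13 → 1² + 3² = 10
10 → 1² + 0² = 1  — reached 1.

happy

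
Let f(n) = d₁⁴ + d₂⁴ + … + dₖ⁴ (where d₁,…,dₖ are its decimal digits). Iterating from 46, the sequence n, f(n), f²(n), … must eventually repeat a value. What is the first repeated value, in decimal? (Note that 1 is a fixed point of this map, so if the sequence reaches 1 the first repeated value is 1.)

46 → 4⁴ + 6⁴ = 256 + 1296 = 1552
1552 → 1⁴ + 5⁴ + 5⁴ + 2⁴ = 1 + 625 + 625 + 16 = 1267
1267 → 1⁴ + 2⁴ + 6⁴ + 7⁴ = 1 + 16 + 1296 + 2401 = 3714
3714 → 3⁴ + 7⁴ + 1⁴ + 4⁴ = 81 + 2401 + 1 + 256 = 2739
2739 → 2⁴ + 7⁴ + 3⁴ + 9⁴ = 16 + 2401 + 81 + 6561 = 9059
9059 → 9⁴ + 0⁴ + 5⁴ + 9⁴ = 6561 + 0 + 625 + 6561 = 13747
13747 → 1⁴ + 3⁴ + 7⁴ + 4⁴ + 7⁴ = 1 + 81 + 2401 + 256 + 2401 = 5140
5140 → 5⁴ + 1⁴ + 4⁴ + 0⁴ = 625 + 1 + 256 + 0 = 882
882 → 8⁴ + 8⁴ + 2⁴ = 4096 + 4096 + 16 = 8208
8208 → 8⁴ + 2⁴ + 0⁴ + 8⁴ = 4096 + 16 + 0 + 4096 = 8208  — 8208 already appeared earlier.

8208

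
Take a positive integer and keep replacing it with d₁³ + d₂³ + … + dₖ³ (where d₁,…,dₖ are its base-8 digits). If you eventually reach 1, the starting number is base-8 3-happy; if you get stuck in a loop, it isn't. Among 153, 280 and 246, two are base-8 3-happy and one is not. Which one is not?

153: 153 → 36 → 128 → 8 → 1  — reaches 1 (base-8 3-happy)
280: 280 → 91 → 55 → 559 → 469 → 476 → 434 → 440 → 559  — repeats 559 (not base-8 3-happy)
246: 246 → 459 → 371 → 368 → 341 → 258 → 72 → 2 → 8 → 1  — reaches 1 (base-8 3-happy)

280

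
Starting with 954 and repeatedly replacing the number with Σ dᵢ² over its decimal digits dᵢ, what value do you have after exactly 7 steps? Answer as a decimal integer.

954 → 9² + 5² + 4² = 81 + 25 + 16 = 122
122 → 1² + 2² + 2² = 1 + 4 + 4 = 9
9 → 9² = 81
81 → 8² + 1² = 64 + 1 = 65
65 → 6² + 5² = 36 + 25 = 61
61 → 6² + 1² = 36 + 1 = 37
37 → 3² + 7² = 9 + 49 = 58

58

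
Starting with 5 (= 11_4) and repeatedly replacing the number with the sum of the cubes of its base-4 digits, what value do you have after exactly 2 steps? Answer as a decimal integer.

5 = (1,1)_4 → 2
2 = (2)_4 → 8

8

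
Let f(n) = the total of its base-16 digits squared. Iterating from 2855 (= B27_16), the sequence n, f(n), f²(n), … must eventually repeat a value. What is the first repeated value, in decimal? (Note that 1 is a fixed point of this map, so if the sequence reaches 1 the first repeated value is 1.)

85

2855 = (11,2,7)_16 → 11² + 2² + 7² = 121 + 4 + 49 = 174
174 = (10,14)_16 → 10² + 14² = 100 + 196 = 296
296 = (1,2,8)_16 → 1² + 2² + 8² = 1 + 4 + 64 = 69
69 = (4,5)_16 → 4² + 5² = 16 + 25 = 41
41 = (2,9)_16 → 2² + 9² = 4 + 81 = 85
85 = (5,5)_16 → 5² + 5² = 25 + 25 = 50
50 = (3,2)_16 → 3² + 2² = 9 + 4 = 13
13 = (13)_16 → 13² = 169
169 = (10,9)_16 → 10² + 9² = 100 + 81 = 181
181 = (11,5)_16 → 11² + 5² = 121 + 25 = 146
146 = (9,2)_16 → 9² + 2² = 81 + 4 = 85  — 85 already appeared earlier.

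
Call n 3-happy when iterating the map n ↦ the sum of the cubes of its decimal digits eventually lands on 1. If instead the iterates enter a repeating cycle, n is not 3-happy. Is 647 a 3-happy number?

not 3-happy

647 → 623
623 → 251
251 → 134
134 → 92
92 → 737
737 → 713
713 → 371
371 → 371  — 371 already seen; the sequence cycles without reaching 1.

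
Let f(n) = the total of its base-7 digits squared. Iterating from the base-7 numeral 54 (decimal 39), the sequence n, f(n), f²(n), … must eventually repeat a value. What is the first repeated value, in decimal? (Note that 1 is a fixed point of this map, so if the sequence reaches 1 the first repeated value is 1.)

45

39 = (5,4)_7 → 41
41 = (5,6)_7 → 61
61 = (1,1,5)_7 → 27
27 = (3,6)_7 → 45
45 = (6,3)_7 → 45  — 45 already appeared earlier.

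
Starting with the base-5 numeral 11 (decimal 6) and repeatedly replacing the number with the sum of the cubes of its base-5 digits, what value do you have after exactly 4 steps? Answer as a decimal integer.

28

6 = (1,1)_5 → 1³ + 1³ = 2
2 = (2)_5 → 2³ = 8
8 = (1,3)_5 → 1³ + 3³ = 28
28 = (1,0,3)_5 → 1³ + 0³ + 3³ = 28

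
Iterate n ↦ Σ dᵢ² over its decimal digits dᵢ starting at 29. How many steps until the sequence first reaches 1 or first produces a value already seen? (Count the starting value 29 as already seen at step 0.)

29 → 2² + 9² = 4 + 81 = 85
85 → 8² + 5² = 64 + 25 = 89
89 → 8² + 9² = 64 + 81 = 145
145 → 1² + 4² + 5² = 1 + 16 + 25 = 42
42 → 4² + 2² = 16 + 4 = 20
20 → 2² + 0² = 4 + 0 = 4
4 → 4² = 16
16 → 1² + 6² = 1 + 36 = 37
37 → 3² + 7² = 9 + 49 = 58
58 → 5² + 8² = 25 + 64 = 89  — 89 repeats.
That took 10 steps.

10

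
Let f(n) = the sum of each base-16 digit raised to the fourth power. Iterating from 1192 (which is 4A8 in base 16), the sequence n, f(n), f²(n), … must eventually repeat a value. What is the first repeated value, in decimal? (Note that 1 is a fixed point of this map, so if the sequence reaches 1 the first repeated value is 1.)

1192 = (4,10,8)_16 → 4⁴ + 10⁴ + 8⁴ = 14352
14352 = (3,8,1,0)_16 → 3⁴ + 8⁴ + 1⁴ + 0⁴ = 4178
4178 = (1,0,5,2)_16 → 1⁴ + 0⁴ + 5⁴ + 2⁴ = 642
642 = (2,8,2)_16 → 2⁴ + 8⁴ + 2⁴ = 4128
4128 = (1,0,2,0)_16 → 1⁴ + 0⁴ + 2⁴ + 0⁴ = 17
17 = (1,1)_16 → 1⁴ + 1⁴ = 2
2 = (2)_16 → 2⁴ = 16
16 = (1,0)_16 → 1⁴ + 0⁴ = 1  — reached the fixed point 1.
1 → 1, so 1 is the first repeated value.

1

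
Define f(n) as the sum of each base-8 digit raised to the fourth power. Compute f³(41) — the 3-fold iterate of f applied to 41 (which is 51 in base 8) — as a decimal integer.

41 = (5,1)_8 → 5⁴ + 1⁴ = 626
626 = (1,1,6,2)_8 → 1⁴ + 1⁴ + 6⁴ + 2⁴ = 1314
1314 = (2,4,4,2)_8 → 2⁴ + 4⁴ + 4⁴ + 2⁴ = 544

544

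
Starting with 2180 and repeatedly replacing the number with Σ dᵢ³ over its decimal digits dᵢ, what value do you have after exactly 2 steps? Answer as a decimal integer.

2180 → 521
521 → 134

134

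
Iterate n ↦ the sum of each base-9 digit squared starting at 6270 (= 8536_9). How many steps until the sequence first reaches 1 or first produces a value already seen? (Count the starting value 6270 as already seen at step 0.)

6270 = (8,5,3,6)_9 → 8² + 5² + 3² + 6² = 64 + 25 + 9 + 36 = 134
134 = (1,5,8)_9 → 1² + 5² + 8² = 1 + 25 + 64 = 90
90 = (1,1,0)_9 → 1² + 1² + 0² = 1 + 1 + 0 = 2
2 = (2)_9 → 2² = 4
4 = (4)_9 → 4² = 16
16 = (1,7)_9 → 1² + 7² = 1 + 49 = 50
50 = (5,5)_9 → 5² + 5² = 25 + 25 = 50  — 50 repeats.
That took 7 steps.

7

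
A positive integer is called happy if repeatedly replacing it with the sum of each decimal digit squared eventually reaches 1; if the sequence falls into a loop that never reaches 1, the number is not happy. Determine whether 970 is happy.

970 → 9² + 7² + 0² = 81 + 49 + 0 = 130
130 → 1² + 3² + 0² = 1 + 9 + 0 = 10
10 → 1² + 0² = 1 + 0 = 1  — reached 1.

happy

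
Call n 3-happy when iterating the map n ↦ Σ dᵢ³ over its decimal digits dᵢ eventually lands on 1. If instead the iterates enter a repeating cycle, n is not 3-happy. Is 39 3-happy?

39 → 3³ + 9³ = 27 + 729 = 756
756 → 7³ + 5³ + 6³ = 343 + 125 + 216 = 684
684 → 6³ + 8³ + 4³ = 216 + 512 + 64 = 792
792 → 7³ + 9³ + 2³ = 343 + 729 + 8 = 1080
1080 → 1³ + 0³ + 8³ + 0³ = 1 + 0 + 512 + 0 = 513
513 → 5³ + 1³ + 3³ = 125 + 1 + 27 = 153
153 → 1³ + 5³ + 3³ = 1 + 125 + 27 = 153  — 153 already seen; the sequence cycles without reaching 1.

not 3-happy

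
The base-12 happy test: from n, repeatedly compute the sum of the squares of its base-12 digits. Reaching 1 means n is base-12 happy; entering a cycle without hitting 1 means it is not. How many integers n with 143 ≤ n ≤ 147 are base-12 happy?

1

143: 143 → 242 → 69 → 106 → 164 → 66 → 61 → 26 → 8 → 64 → 41 → 34 → 104 → 128 → 164  — not base-12 happy
144: 144 → 1  — base-12 happy
145: 145 → 2 → 4 → 16 → 17 → 26 → 8 → 64 → 41 → 34 → 104 → 128 → 164 → 66 → 61 → 26  — not base-12 happy
146: 146 → 5 → 25 → 5  — not base-12 happy
147: 147 → 10 → 100 → 80 → 100  — not base-12 happy
base-12 happy: 144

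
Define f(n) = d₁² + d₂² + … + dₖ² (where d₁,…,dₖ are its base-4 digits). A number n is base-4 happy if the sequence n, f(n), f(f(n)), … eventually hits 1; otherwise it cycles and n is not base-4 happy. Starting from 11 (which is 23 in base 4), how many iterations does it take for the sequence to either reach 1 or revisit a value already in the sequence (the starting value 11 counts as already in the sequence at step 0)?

11 = (2,3)_4 → 2² + 3² = 13
13 = (3,1)_4 → 3² + 1² = 10
10 = (2,2)_4 → 2² + 2² = 8
8 = (2,0)_4 → 2² + 0² = 4
4 = (1,0)_4 → 1² + 0² = 1  — reached 1.
That took 5 steps.

5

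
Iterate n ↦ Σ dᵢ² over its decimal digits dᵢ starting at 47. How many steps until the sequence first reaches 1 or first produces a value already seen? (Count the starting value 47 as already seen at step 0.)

11

47 → 4² + 7² = 16 + 49 = 65
65 → 6² + 5² = 36 + 25 = 61
61 → 6² + 1² = 36 + 1 = 37
37 → 3² + 7² = 9 + 49 = 58
58 → 5² + 8² = 25 + 64 = 89
89 → 8² + 9² = 64 + 81 = 145
145 → 1² + 4² + 5² = 1 + 16 + 25 = 42
42 → 4² + 2² = 16 + 4 = 20
20 → 2² + 0² = 4 + 0 = 4
4 → 4² = 16
16 → 1² + 6² = 1 + 36 = 37  — 37 repeats.
That took 11 steps.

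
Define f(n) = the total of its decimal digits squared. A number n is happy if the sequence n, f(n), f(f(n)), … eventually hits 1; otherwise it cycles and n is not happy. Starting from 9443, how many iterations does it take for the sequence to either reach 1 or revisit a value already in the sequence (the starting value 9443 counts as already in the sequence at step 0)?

9443 → 122
122 → 9
9 → 81
81 → 65
65 → 61
61 → 37
37 → 58
58 → 89
89 → 145
145 → 42
42 → 20
20 → 4
4 → 16
16 → 37  — 37 repeats.
That took 14 steps.

14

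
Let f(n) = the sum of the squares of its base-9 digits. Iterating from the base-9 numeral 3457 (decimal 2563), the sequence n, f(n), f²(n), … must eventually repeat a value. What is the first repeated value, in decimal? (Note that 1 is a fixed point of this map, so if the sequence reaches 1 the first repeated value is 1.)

53

2563 = (3,4,5,7)_9 → 3² + 4² + 5² + 7² = 9 + 16 + 25 + 49 = 99
99 = (1,2,0)_9 → 1² + 2² + 0² = 1 + 4 + 0 = 5
5 = (5)_9 → 5² = 25
25 = (2,7)_9 → 2² + 7² = 4 + 49 = 53
53 = (5,8)_9 → 5² + 8² = 25 + 64 = 89
89 = (1,0,8)_9 → 1² + 0² + 8² = 1 + 0 + 64 = 65
65 = (7,2)_9 → 7² + 2² = 49 + 4 = 53  — 53 already appeared earlier.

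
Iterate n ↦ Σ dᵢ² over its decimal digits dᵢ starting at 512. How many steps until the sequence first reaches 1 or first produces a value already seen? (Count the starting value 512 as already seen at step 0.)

512 → 5² + 1² + 2² = 25 + 1 + 4 = 30
30 → 3² + 0² = 9 + 0 = 9
9 → 9² = 81
81 → 8² + 1² = 64 + 1 = 65
65 → 6² + 5² = 36 + 25 = 61
61 → 6² + 1² = 36 + 1 = 37
37 → 3² + 7² = 9 + 49 = 58
58 → 5² + 8² = 25 + 64 = 89
89 → 8² + 9² = 64 + 81 = 145
145 → 1² + 4² + 5² = 1 + 16 + 25 = 42
42 → 4² + 2² = 16 + 4 = 20
20 → 2² + 0² = 4 + 0 = 4
4 → 4² = 16
16 → 1² + 6² = 1 + 36 = 37  — 37 repeats.
That took 14 steps.

14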